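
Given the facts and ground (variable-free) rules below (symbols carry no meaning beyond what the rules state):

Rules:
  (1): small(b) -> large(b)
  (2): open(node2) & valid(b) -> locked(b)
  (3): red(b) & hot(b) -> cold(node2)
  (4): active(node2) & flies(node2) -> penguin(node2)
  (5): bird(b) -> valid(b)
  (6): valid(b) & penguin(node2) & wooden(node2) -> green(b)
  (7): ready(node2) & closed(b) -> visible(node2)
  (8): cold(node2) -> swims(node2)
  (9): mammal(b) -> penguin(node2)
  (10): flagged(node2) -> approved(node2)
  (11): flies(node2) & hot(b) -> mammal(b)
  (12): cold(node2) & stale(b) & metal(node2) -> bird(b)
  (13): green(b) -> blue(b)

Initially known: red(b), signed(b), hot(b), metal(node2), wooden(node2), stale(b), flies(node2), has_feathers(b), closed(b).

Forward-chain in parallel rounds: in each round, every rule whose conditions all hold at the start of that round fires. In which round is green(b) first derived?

4

[1] (3) [red(b) & hot(b) -> cold(node2)]; (11) [flies(node2) & hot(b) -> mammal(b)]. ⇒ new: cold(node2), mammal(b).
[2] (8) [cold(node2) -> swims(node2)]; (9) [mammal(b) -> penguin(node2)]; (12) [cold(node2) & stale(b) & metal(node2) -> bird(b)]. ⇒ new: swims(node2), penguin(node2), bird(b).
[3] (5) [bird(b) -> valid(b)]. ⇒ new: valid(b).
[4] (6) [valid(b) & penguin(node2) & wooden(node2) -> green(b)]. ⇒ new: green(b).
green(b) first appears in round 4.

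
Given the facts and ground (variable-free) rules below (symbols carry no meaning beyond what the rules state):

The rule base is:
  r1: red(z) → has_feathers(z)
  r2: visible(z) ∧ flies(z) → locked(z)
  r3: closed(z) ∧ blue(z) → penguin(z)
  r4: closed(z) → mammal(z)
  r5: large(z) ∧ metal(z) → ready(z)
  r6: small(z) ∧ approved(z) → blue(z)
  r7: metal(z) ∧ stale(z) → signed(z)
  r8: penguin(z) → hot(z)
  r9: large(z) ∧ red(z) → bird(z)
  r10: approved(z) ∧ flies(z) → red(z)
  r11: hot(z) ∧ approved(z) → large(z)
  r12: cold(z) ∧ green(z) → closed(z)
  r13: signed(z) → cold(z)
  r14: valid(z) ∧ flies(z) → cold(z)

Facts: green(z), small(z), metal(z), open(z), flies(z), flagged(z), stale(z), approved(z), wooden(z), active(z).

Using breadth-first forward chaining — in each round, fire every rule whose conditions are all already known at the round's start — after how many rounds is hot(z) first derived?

5

Round 1 fires r6, r7, r10, giving blue(z), signed(z), red(z).
Round 2 fires r1, r13, giving has_feathers(z), cold(z).
Round 3 fires r12, giving closed(z).
Round 4 fires r3, r4, giving penguin(z), mammal(z).
Round 5 fires r8, giving hot(z).
hot(z) first appears in round 5.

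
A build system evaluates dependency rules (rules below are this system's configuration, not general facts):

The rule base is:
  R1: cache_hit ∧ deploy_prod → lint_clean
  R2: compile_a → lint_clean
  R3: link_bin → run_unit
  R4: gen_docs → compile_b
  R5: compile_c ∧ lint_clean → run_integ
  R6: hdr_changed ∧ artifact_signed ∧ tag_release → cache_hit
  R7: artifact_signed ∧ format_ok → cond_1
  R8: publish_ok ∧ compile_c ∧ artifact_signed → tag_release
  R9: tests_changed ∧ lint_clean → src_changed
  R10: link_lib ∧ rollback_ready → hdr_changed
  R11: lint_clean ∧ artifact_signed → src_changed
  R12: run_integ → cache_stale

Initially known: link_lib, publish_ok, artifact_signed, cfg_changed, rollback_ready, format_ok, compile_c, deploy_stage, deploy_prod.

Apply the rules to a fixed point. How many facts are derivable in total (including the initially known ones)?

Round 1: R7 [artifact_signed ∧ format_ok → cond_1]; R8 [publish_ok ∧ compile_c ∧ artifact_signed → tag_release]; R10 [link_lib ∧ rollback_ready → hdr_changed]. New: cond_1, tag_release, hdr_changed.
Round 2: R6 [hdr_changed ∧ artifact_signed ∧ tag_release → cache_hit]. New: cache_hit.
Round 3: R1 [cache_hit ∧ deploy_prod → lint_clean]. New: lint_clean.
Round 4: R5 [compile_c ∧ lint_clean → run_integ]; R11 [lint_clean ∧ artifact_signed → src_changed]. New: run_integ, src_changed.
Round 5: R12 [run_integ → cache_stale]. New: cache_stale.
Closure: {artifact_signed, cache_hit, cache_stale, cfg_changed, compile_c, cond_1, deploy_prod, deploy_stage, format_ok, hdr_changed, link_lib, lint_clean, publish_ok, rollback_ready, run_integ, src_changed, tag_release} — 17 facts.

17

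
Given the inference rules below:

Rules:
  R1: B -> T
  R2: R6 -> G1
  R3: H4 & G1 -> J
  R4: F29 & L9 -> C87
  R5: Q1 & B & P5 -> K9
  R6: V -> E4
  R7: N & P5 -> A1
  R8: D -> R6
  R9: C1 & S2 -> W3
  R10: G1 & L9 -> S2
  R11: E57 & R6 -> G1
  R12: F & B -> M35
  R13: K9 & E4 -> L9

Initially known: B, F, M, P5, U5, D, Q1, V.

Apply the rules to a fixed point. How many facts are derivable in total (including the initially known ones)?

Round 1: R1 [B -> T]; R5 [Q1 & B & P5 -> K9]; R6 [V -> E4]; R8 [D -> R6]; R12 [F & B -> M35]. New: T, K9, E4, R6, M35.
Round 2: R2 [R6 -> G1]; R13 [K9 & E4 -> L9]. New: G1, L9.
Round 3: R10 [G1 & L9 -> S2]. New: S2.
Closure: {B, D, E4, F, G1, K9, L9, M, M35, P5, Q1, R6, S2, T, U5, V} — 16 facts.

16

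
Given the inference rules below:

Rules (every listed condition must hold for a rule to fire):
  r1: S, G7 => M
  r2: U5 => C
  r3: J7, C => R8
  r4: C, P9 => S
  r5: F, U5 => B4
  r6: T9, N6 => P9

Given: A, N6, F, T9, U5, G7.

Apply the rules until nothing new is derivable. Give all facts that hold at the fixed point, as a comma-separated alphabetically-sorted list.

A, B4, C, F, G7, M, N6, P9, S, T9, U5

Round 1: r2 [U5 => C]; r5 [F, U5 => B4]; r6 [T9, N6 => P9]. New: C, B4, P9.
Round 2: r4 [C, P9 => S]. New: S.
Round 3: r1 [S, G7 => M]. New: M.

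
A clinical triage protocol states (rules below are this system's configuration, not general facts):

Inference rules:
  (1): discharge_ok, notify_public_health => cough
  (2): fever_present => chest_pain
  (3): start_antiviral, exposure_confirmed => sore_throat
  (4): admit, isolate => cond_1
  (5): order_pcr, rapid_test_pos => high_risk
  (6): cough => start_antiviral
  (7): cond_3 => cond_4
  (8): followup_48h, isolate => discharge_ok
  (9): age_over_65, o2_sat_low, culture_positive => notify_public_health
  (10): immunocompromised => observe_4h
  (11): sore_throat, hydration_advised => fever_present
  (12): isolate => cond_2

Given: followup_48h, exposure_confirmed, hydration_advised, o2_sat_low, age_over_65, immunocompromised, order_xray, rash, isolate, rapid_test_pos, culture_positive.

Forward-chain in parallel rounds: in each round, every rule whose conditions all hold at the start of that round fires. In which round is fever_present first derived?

Round 1: (8) [followup_48h, isolate => discharge_ok]; (9) [age_over_65, o2_sat_low, culture_positive => notify_public_health]; (10) [immunocompromised => observe_4h]; (12) [isolate => cond_2]. Adds discharge_ok, notify_public_health, observe_4h, cond_2.
Round 2: (1) [discharge_ok, notify_public_health => cough]. Adds cough.
Round 3: (6) [cough => start_antiviral]. Adds start_antiviral.
Round 4: (3) [start_antiviral, exposure_confirmed => sore_throat]. Adds sore_throat.
Round 5: (11) [sore_throat, hydration_advised => fever_present]. Adds fever_present.
fever_present first appears in round 5.

5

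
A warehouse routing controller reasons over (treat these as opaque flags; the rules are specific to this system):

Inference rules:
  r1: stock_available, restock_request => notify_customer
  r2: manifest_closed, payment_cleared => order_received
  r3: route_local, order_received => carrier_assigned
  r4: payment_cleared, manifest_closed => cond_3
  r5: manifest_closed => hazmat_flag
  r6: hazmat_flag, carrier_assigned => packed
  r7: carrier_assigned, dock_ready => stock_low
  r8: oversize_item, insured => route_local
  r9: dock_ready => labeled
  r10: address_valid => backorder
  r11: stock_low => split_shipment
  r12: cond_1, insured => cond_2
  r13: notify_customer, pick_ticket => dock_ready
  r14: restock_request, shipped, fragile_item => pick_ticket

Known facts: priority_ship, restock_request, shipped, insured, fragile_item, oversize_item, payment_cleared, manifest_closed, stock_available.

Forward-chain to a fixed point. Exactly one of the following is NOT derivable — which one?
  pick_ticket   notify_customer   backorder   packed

[1] r1 [stock_available, restock_request => notify_customer]; r2 [manifest_closed, payment_cleared => order_received]; r4 [payment_cleared, manifest_closed => cond_3]; r5 [manifest_closed => hazmat_flag]; r8 [oversize_item, insured => route_local]; r14 [restock_request, shipped, fragile_item => pick_ticket]. ⇒ new: notify_customer, order_received, cond_3, hazmat_flag, route_local, pick_ticket.
[2] r3 [route_local, order_received => carrier_assigned]; r13 [notify_customer, pick_ticket => dock_ready]. ⇒ new: carrier_assigned, dock_ready.
[3] r6 [hazmat_flag, carrier_assigned => packed]; r7 [carrier_assigned, dock_ready => stock_low]; r9 [dock_ready => labeled]. ⇒ new: packed, stock_low, labeled.
[4] r11 [stock_low => split_shipment]. ⇒ new: split_shipment.
Derived: packed (round 3), notify_customer (round 1), pick_ticket (round 1). backorder never appears in any round.

backorder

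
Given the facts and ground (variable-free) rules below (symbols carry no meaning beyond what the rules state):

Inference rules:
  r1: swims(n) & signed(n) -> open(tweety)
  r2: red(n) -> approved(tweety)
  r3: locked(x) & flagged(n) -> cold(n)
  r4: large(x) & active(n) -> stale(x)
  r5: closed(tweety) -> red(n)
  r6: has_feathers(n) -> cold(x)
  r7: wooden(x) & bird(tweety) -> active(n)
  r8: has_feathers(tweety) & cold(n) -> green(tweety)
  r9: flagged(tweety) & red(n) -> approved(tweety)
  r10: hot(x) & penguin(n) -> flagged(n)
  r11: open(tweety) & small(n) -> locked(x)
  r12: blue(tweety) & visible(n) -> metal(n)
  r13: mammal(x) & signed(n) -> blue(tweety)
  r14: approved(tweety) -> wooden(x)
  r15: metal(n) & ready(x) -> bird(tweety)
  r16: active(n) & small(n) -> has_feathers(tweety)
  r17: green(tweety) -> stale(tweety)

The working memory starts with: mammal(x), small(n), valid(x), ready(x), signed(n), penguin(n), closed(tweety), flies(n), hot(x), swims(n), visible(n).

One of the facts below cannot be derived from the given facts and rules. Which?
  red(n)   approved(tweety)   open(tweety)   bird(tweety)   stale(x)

[1] r1 [swims(n) & signed(n) -> open(tweety)]; r5 [closed(tweety) -> red(n)]; r10 [hot(x) & penguin(n) -> flagged(n)]; r13 [mammal(x) & signed(n) -> blue(tweety)]. ⇒ new: open(tweety), red(n), flagged(n), blue(tweety).
[2] r2 [red(n) -> approved(tweety)]; r11 [open(tweety) & small(n) -> locked(x)]; r12 [blue(tweety) & visible(n) -> metal(n)]. ⇒ new: approved(tweety), locked(x), metal(n).
[3] r3 [locked(x) & flagged(n) -> cold(n)]; r14 [approved(tweety) -> wooden(x)]; r15 [metal(n) & ready(x) -> bird(tweety)]. ⇒ new: cold(n), wooden(x), bird(tweety).
[4] r7 [wooden(x) & bird(tweety) -> active(n)]. ⇒ new: active(n).
[5] r16 [active(n) & small(n) -> has_feathers(tweety)]. ⇒ new: has_feathers(tweety).
[6] r8 [has_feathers(tweety) & cold(n) -> green(tweety)]. ⇒ new: green(tweety).
[7] r17 [green(tweety) -> stale(tweety)]. ⇒ new: stale(tweety).
Derived: red(n) (round 1), bird(tweety) (round 3), approved(tweety) (round 2), open(tweety) (round 1). stale(x) never appears in any round.

stale(x)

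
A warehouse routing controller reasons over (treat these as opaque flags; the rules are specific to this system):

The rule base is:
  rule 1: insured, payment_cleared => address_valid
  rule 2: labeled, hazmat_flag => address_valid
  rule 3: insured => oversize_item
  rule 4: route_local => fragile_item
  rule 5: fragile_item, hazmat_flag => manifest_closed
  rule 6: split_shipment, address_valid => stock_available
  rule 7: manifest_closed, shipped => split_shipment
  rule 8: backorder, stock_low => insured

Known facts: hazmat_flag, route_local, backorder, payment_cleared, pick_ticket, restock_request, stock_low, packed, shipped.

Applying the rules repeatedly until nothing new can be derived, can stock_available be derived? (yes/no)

yes

Round 1 fires rule 4, rule 8, giving fragile_item, insured.
Round 2 fires rule 1, rule 3, rule 5, giving address_valid, oversize_item, manifest_closed.
Round 3 fires rule 7, giving split_shipment.
Round 4 fires rule 6, giving stock_available.
stock_available appears in round 4, so it is derivable.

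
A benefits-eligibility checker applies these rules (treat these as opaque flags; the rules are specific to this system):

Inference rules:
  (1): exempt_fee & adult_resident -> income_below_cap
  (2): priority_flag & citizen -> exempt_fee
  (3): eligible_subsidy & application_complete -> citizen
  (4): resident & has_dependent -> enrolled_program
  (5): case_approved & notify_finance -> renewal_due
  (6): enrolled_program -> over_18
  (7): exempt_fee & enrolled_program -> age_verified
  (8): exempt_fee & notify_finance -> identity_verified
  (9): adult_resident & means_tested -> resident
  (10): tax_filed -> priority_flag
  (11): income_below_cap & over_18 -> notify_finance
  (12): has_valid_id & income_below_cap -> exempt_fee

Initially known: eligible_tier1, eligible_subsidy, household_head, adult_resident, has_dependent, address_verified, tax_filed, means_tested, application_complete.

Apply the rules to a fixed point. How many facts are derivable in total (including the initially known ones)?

19

[1] (3) [eligible_subsidy & application_complete -> citizen]; (9) [adult_resident & means_tested -> resident]; (10) [tax_filed -> priority_flag]. ⇒ new: citizen, resident, priority_flag.
[2] (2) [priority_flag & citizen -> exempt_fee]; (4) [resident & has_dependent -> enrolled_program]. ⇒ new: exempt_fee, enrolled_program.
[3] (1) [exempt_fee & adult_resident -> income_below_cap]; (6) [enrolled_program -> over_18]; (7) [exempt_fee & enrolled_program -> age_verified]. ⇒ new: income_below_cap, over_18, age_verified.
[4] (11) [income_below_cap & over_18 -> notify_finance]. ⇒ new: notify_finance.
[5] (8) [exempt_fee & notify_finance -> identity_verified]. ⇒ new: identity_verified.
Closure: {address_verified, adult_resident, age_verified, application_complete, citizen, eligible_subsidy, eligible_tier1, enrolled_program, exempt_fee, has_dependent, household_head, identity_verified, income_below_cap, means_tested, notify_finance, over_18, priority_flag, resident, tax_filed} — 19 facts.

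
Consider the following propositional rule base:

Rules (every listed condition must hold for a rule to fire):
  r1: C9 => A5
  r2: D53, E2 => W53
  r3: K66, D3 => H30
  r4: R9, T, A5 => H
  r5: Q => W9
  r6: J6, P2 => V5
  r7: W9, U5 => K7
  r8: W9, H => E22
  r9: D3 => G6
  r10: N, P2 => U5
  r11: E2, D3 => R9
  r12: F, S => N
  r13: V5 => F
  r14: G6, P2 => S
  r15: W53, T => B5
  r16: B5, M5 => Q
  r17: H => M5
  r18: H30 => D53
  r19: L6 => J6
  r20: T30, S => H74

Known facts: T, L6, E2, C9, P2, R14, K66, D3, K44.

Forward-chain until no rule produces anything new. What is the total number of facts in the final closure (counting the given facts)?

Round 1: r1 [C9 => A5]; r3 [K66, D3 => H30]; r9 [D3 => G6]; r11 [E2, D3 => R9]; r19 [L6 => J6]. New: A5, H30, G6, R9, J6.
Round 2: r4 [R9, T, A5 => H]; r6 [J6, P2 => V5]; r14 [G6, P2 => S]; r18 [H30 => D53]. New: H, V5, S, D53.
Round 3: r2 [D53, E2 => W53]; r13 [V5 => F]; r17 [H => M5]. New: W53, F, M5.
Round 4: r12 [F, S => N]; r15 [W53, T => B5]. New: N, B5.
Round 5: r10 [N, P2 => U5]; r16 [B5, M5 => Q]. New: U5, Q.
Round 6: r5 [Q => W9]. New: W9.
Round 7: r7 [W9, U5 => K7]; r8 [W9, H => E22]. New: K7, E22.
Closure: {A5, B5, C9, D3, D53, E2, E22, F, G6, H, H30, J6, K44, K66, K7, L6, M5, N, P2, Q, R14, R9, S, T, U5, V5, W53, W9} — 28 facts.

28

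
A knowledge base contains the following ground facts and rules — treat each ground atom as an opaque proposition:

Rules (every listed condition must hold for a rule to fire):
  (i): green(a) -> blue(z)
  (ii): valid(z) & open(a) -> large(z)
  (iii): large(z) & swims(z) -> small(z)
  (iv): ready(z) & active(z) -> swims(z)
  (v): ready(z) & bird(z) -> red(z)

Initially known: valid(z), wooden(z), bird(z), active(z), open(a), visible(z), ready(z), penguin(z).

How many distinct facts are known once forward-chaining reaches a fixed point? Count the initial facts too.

Round 1 fires (ii), (iv), (v), giving large(z), swims(z), red(z).
Round 2 fires (iii), giving small(z).
Closure: {active(z), bird(z), large(z), open(a), penguin(z), ready(z), red(z), small(z), swims(z), valid(z), visible(z), wooden(z)} — 12 facts.

12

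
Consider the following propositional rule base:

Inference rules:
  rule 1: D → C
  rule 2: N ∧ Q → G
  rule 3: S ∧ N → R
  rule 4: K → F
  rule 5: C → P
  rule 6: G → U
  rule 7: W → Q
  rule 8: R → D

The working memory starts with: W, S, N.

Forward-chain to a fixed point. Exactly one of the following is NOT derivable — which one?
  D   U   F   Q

F

Round 1: rule 3 [S ∧ N → R]; rule 7 [W → Q]. New: R, Q.
Round 2: rule 2 [N ∧ Q → G]; rule 8 [R → D]. New: G, D.
Round 3: rule 1 [D → C]; rule 6 [G → U]. New: C, U.
Round 4: rule 5 [C → P]. New: P.
Derived: Q (round 1), U (round 3), D (round 2). F never appears in any round.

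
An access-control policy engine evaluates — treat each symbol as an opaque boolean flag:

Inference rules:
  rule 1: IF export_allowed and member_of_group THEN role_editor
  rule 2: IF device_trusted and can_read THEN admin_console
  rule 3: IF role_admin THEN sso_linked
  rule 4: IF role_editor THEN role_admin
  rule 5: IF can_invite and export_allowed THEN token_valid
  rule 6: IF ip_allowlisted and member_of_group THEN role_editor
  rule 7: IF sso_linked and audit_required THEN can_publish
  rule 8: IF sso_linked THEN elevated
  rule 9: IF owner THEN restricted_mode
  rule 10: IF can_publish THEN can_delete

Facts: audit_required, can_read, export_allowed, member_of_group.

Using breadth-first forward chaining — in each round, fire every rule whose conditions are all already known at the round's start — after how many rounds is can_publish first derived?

4

Round 1: rule 1 [IF export_allowed and member_of_group THEN role_editor]. Adds role_editor.
Round 2: rule 4 [IF role_editor THEN role_admin]. Adds role_admin.
Round 3: rule 3 [IF role_admin THEN sso_linked]. Adds sso_linked.
Round 4: rule 7 [IF sso_linked and audit_required THEN can_publish]; rule 8 [IF sso_linked THEN elevated]. Adds can_publish, elevated.
can_publish first appears in round 4.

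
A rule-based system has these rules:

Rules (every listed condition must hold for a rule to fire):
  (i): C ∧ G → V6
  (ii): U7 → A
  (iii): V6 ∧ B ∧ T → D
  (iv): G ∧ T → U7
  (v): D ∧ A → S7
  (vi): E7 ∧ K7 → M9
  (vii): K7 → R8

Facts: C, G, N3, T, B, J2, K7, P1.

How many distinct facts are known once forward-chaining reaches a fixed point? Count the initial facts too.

14

Round 1 fires (i), (iv), (vii), giving V6, U7, R8.
Round 2 fires (ii), (iii), giving A, D.
Round 3 fires (v), giving S7.
Closure: {A, B, C, D, G, J2, K7, N3, P1, R8, S7, T, U7, V6} — 14 facts.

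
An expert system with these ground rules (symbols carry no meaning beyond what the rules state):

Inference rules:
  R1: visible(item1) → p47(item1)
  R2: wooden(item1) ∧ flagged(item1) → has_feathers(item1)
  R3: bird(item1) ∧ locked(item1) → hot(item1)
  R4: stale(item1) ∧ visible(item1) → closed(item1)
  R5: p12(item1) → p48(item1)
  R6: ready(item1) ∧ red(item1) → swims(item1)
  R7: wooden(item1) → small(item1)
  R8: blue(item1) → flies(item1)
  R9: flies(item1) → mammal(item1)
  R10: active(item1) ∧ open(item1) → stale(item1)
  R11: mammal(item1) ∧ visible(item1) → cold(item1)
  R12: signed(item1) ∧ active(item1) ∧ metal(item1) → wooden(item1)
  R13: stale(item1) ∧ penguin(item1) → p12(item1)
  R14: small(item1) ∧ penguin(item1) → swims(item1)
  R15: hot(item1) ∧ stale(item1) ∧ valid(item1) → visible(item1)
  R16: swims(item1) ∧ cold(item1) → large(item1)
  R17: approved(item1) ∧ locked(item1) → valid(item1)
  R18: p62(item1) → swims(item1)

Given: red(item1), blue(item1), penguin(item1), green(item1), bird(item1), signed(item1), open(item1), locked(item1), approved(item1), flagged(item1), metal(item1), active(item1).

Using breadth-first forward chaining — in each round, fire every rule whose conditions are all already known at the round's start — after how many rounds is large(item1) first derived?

Round 1 — R3, R8, R10, R12, R17, derive hot(item1), flies(item1), stale(item1), wooden(item1), valid(item1).
Round 2 — R2, R7, R9, R13, R15, derive has_feathers(item1), small(item1), mammal(item1), p12(item1), visible(item1).
Round 3 — R1, R4, R5, R11, R14, derive p47(item1), closed(item1), p48(item1), cold(item1), swims(item1).
Round 4 — R16, derive large(item1).
large(item1) first appears in round 4.

4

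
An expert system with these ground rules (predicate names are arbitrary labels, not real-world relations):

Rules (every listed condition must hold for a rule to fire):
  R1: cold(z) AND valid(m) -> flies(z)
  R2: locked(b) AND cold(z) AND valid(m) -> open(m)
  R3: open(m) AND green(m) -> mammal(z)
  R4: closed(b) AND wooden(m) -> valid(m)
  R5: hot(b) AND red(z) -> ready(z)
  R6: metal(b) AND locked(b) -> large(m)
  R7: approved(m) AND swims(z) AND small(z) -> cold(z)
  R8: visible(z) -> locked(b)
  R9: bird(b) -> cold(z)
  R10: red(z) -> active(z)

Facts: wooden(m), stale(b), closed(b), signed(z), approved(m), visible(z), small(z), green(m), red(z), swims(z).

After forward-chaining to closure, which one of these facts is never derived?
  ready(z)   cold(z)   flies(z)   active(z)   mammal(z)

Round 1 fires R4, R7, R8, R10, giving valid(m), cold(z), locked(b), active(z).
Round 2 fires R1, R2, giving flies(z), open(m).
Round 3 fires R3, giving mammal(z).
Derived: cold(z) (round 1), flies(z) (round 2), active(z) (round 1), mammal(z) (round 3). ready(z) never appears in any round.

ready(z)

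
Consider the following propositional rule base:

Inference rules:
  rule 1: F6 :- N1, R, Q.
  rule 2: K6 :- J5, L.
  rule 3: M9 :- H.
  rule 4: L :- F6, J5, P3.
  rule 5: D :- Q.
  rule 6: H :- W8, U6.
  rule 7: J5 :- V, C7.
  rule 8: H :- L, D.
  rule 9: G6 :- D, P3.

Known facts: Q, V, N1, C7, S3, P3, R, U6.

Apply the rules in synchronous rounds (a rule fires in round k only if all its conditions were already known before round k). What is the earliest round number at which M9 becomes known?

4

Round 1: rule 1 [F6 :- N1, R, Q.]; rule 5 [D :- Q.]; rule 7 [J5 :- V, C7.]. New: F6, D, J5.
Round 2: rule 4 [L :- F6, J5, P3.]; rule 9 [G6 :- D, P3.]. New: L, G6.
Round 3: rule 2 [K6 :- J5, L.]; rule 8 [H :- L, D.]. New: K6, H.
Round 4: rule 3 [M9 :- H.]. New: M9.
M9 first appears in round 4.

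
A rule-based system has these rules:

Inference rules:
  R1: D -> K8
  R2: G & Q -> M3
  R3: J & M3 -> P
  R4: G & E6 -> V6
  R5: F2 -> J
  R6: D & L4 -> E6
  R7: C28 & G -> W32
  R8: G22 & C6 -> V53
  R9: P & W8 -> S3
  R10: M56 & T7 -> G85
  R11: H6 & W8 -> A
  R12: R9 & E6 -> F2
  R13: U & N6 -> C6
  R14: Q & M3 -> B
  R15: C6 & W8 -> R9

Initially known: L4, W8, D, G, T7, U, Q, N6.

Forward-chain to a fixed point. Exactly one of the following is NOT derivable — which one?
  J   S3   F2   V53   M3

Round 1: R1 [D -> K8]; R2 [G & Q -> M3]; R6 [D & L4 -> E6]; R13 [U & N6 -> C6]. New: K8, M3, E6, C6.
Round 2: R4 [G & E6 -> V6]; R14 [Q & M3 -> B]; R15 [C6 & W8 -> R9]. New: V6, B, R9.
Round 3: R12 [R9 & E6 -> F2]. New: F2.
Round 4: R5 [F2 -> J]. New: J.
Round 5: R3 [J & M3 -> P]. New: P.
Round 6: R9 [P & W8 -> S3]. New: S3.
Derived: F2 (round 3), J (round 4), S3 (round 6), M3 (round 1). V53 never appears in any round.

V53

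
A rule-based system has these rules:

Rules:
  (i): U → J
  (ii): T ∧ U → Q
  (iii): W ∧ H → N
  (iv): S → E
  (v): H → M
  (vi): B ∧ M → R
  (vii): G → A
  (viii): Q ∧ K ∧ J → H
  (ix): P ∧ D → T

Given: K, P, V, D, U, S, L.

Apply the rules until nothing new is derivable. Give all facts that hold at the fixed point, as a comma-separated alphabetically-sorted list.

D, E, H, J, K, L, M, P, Q, S, T, U, V

Round 1: (i) [U → J]; (iv) [S → E]; (ix) [P ∧ D → T]. New: J, E, T.
Round 2: (ii) [T ∧ U → Q]. New: Q.
Round 3: (viii) [Q ∧ K ∧ J → H]. New: H.
Round 4: (v) [H → M]. New: M.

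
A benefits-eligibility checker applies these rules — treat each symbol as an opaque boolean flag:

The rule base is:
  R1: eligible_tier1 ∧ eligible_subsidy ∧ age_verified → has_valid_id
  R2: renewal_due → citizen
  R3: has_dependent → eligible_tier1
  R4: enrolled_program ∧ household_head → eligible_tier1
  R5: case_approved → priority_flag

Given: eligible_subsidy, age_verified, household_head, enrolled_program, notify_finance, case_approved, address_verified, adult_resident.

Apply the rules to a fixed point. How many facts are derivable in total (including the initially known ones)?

11

Round 1: R4 [enrolled_program ∧ household_head → eligible_tier1]; R5 [case_approved → priority_flag]. Adds eligible_tier1, priority_flag.
Round 2: R1 [eligible_tier1 ∧ eligible_subsidy ∧ age_verified → has_valid_id]. Adds has_valid_id.
Closure: {address_verified, adult_resident, age_verified, case_approved, eligible_subsidy, eligible_tier1, enrolled_program, has_valid_id, household_head, notify_finance, priority_flag} — 11 facts.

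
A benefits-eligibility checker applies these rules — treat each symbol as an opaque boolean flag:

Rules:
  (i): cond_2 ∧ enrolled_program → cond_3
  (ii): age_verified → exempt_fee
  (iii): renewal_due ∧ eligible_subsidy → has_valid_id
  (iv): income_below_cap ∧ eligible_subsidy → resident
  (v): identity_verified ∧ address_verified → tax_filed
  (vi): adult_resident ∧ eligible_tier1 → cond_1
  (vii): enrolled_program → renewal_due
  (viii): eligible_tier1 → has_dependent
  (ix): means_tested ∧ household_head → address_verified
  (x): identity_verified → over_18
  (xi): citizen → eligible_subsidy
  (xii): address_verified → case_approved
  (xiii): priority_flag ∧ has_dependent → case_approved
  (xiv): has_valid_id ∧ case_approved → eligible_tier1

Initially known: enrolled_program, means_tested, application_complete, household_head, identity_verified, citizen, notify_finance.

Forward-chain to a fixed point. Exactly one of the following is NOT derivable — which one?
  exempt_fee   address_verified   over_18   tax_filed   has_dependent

Round 1: (vii) [enrolled_program → renewal_due]; (ix) [means_tested ∧ household_head → address_verified]; (x) [identity_verified → over_18]; (xi) [citizen → eligible_subsidy]. New: renewal_due, address_verified, over_18, eligible_subsidy.
Round 2: (iii) [renewal_due ∧ eligible_subsidy → has_valid_id]; (v) [identity_verified ∧ address_verified → tax_filed]; (xii) [address_verified → case_approved]. New: has_valid_id, tax_filed, case_approved.
Round 3: (xiv) [has_valid_id ∧ case_approved → eligible_tier1]. New: eligible_tier1.
Round 4: (viii) [eligible_tier1 → has_dependent]. New: has_dependent.
Derived: tax_filed (round 2), over_18 (round 1), address_verified (round 1), has_dependent (round 4). exempt_fee never appears in any round.

exempt_fee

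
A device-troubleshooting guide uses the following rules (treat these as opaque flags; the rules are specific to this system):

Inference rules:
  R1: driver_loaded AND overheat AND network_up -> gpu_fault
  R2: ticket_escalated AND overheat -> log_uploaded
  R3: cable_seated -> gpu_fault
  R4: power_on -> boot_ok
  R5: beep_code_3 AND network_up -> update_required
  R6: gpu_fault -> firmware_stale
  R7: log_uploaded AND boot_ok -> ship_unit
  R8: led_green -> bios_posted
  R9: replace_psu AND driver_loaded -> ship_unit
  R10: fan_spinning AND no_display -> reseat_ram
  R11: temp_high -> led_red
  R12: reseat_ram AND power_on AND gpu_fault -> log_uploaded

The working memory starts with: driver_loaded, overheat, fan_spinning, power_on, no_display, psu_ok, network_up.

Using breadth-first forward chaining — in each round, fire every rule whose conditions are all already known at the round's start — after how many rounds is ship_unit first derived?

Round 1 fires R1, R4, R10, giving gpu_fault, boot_ok, reseat_ram.
Round 2 fires R6, R12, giving firmware_stale, log_uploaded.
Round 3 fires R7, giving ship_unit.
ship_unit first appears in round 3.

3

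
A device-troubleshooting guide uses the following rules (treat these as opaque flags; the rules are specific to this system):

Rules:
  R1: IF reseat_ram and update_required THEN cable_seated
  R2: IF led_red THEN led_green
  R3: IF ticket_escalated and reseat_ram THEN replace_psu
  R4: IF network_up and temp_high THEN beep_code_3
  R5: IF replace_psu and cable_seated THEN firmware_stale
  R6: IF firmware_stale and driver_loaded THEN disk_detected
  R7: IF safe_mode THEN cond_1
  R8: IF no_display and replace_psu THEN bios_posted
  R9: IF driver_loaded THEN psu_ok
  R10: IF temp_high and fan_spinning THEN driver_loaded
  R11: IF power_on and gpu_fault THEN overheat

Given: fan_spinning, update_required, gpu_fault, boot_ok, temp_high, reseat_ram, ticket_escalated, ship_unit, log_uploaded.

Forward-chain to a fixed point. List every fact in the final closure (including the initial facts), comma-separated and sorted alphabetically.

boot_ok, cable_seated, disk_detected, driver_loaded, fan_spinning, firmware_stale, gpu_fault, log_uploaded, psu_ok, replace_psu, reseat_ram, ship_unit, temp_high, ticket_escalated, update_required

[1] R1 [IF reseat_ram and update_required THEN cable_seated]; R3 [IF ticket_escalated and reseat_ram THEN replace_psu]; R10 [IF temp_high and fan_spinning THEN driver_loaded]. ⇒ new: cable_seated, replace_psu, driver_loaded.
[2] R5 [IF replace_psu and cable_seated THEN firmware_stale]; R9 [IF driver_loaded THEN psu_ok]. ⇒ new: firmware_stale, psu_ok.
[3] R6 [IF firmware_stale and driver_loaded THEN disk_detected]. ⇒ new: disk_detected.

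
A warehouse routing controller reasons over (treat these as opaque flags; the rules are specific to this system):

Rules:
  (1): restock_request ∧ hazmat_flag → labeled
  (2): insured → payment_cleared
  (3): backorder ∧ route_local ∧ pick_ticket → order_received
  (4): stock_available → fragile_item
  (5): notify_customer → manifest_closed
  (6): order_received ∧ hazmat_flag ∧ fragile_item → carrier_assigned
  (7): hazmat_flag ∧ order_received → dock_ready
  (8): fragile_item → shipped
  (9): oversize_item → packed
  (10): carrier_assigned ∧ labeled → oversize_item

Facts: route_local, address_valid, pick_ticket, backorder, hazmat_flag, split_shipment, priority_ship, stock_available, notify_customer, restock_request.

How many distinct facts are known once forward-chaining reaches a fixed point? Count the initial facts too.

[1] (1) [restock_request ∧ hazmat_flag → labeled]; (3) [backorder ∧ route_local ∧ pick_ticket → order_received]; (4) [stock_available → fragile_item]; (5) [notify_customer → manifest_closed]. ⇒ new: labeled, order_received, fragile_item, manifest_closed.
[2] (6) [order_received ∧ hazmat_flag ∧ fragile_item → carrier_assigned]; (7) [hazmat_flag ∧ order_received → dock_ready]; (8) [fragile_item → shipped]. ⇒ new: carrier_assigned, dock_ready, shipped.
[3] (10) [carrier_assigned ∧ labeled → oversize_item]. ⇒ new: oversize_item.
[4] (9) [oversize_item → packed]. ⇒ new: packed.
Closure: {address_valid, backorder, carrier_assigned, dock_ready, fragile_item, hazmat_flag, labeled, manifest_closed, notify_customer, order_received, oversize_item, packed, pick_ticket, priority_ship, restock_request, route_local, shipped, split_shipment, stock_available} — 19 facts.

19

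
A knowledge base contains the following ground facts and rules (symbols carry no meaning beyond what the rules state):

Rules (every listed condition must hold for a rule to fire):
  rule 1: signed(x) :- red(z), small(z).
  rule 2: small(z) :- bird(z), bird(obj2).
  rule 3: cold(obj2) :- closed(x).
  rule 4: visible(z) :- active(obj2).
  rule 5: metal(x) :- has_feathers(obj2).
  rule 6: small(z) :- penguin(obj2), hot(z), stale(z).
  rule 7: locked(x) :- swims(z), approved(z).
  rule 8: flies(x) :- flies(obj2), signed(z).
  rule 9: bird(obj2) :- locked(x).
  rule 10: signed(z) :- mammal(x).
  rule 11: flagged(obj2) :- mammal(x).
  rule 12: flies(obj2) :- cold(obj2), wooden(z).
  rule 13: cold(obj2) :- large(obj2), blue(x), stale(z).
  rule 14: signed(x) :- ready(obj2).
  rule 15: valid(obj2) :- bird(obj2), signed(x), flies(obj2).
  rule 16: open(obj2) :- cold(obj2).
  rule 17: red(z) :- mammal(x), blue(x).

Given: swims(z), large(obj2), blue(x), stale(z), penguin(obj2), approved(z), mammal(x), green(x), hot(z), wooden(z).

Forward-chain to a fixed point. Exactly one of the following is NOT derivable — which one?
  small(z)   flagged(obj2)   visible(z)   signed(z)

visible(z)

Round 1: rule 6 [small(z) :- penguin(obj2), hot(z), stale(z).]; rule 7 [locked(x) :- swims(z), approved(z).]; rule 10 [signed(z) :- mammal(x).]; rule 11 [flagged(obj2) :- mammal(x).]; rule 13 [cold(obj2) :- large(obj2), blue(x), stale(z).]; rule 17 [red(z) :- mammal(x), blue(x).]. Adds small(z), locked(x), signed(z), flagged(obj2), cold(obj2), red(z).
Round 2: rule 1 [signed(x) :- red(z), small(z).]; rule 9 [bird(obj2) :- locked(x).]; rule 12 [flies(obj2) :- cold(obj2), wooden(z).]; rule 16 [open(obj2) :- cold(obj2).]. Adds signed(x), bird(obj2), flies(obj2), open(obj2).
Round 3: rule 8 [flies(x) :- flies(obj2), signed(z).]; rule 15 [valid(obj2) :- bird(obj2), signed(x), flies(obj2).]. Adds flies(x), valid(obj2).
Derived: small(z) (round 1), signed(z) (round 1), flagged(obj2) (round 1). visible(z) never appears in any round.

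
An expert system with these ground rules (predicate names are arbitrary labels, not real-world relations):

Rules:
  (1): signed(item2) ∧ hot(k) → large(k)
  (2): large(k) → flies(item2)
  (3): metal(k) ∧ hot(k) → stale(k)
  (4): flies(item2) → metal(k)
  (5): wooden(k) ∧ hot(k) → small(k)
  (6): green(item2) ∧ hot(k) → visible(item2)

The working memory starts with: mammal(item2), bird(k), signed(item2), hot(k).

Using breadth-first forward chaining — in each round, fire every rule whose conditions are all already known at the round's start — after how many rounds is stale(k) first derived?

Round 1 — (1), derive large(k).
Round 2 — (2), derive flies(item2).
Round 3 — (4), derive metal(k).
Round 4 — (3), derive stale(k).
stale(k) first appears in round 4.

4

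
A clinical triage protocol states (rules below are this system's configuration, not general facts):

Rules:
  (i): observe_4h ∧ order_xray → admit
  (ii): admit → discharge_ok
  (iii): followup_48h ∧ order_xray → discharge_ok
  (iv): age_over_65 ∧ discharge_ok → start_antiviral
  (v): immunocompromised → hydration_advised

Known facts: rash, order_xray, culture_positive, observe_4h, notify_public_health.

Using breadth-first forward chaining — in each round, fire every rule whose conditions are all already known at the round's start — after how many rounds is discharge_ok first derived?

Round 1: (i) [observe_4h ∧ order_xray → admit]. Adds admit.
Round 2: (ii) [admit → discharge_ok]. Adds discharge_ok.
discharge_ok first appears in round 2.

2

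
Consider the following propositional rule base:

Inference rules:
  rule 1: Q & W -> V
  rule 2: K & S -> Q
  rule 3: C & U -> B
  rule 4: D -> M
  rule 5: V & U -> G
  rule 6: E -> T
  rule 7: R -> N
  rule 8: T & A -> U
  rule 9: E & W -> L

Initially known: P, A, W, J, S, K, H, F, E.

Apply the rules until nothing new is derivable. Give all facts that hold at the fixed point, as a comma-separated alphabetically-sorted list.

A, E, F, G, H, J, K, L, P, Q, S, T, U, V, W

Round 1 — rule 2, rule 6, rule 9, derive Q, T, L.
Round 2 — rule 1, rule 8, derive V, U.
Round 3 — rule 5, derive G.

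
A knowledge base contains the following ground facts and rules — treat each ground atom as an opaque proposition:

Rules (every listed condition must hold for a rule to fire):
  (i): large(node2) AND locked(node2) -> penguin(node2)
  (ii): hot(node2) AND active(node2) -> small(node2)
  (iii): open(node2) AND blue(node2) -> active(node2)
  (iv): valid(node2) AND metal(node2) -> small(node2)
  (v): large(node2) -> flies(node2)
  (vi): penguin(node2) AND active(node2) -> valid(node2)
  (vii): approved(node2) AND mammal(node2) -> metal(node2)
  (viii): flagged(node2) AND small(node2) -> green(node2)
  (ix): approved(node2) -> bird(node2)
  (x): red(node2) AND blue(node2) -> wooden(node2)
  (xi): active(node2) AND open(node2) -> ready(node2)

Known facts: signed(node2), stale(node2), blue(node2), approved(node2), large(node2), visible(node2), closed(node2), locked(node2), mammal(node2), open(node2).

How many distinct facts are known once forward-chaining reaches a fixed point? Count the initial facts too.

Round 1 — (i), (iii), (v), (vii), (ix), derive penguin(node2), active(node2), flies(node2), metal(node2), bird(node2).
Round 2 — (vi), (xi), derive valid(node2), ready(node2).
Round 3 — (iv), derive small(node2).
Closure: {active(node2), approved(node2), bird(node2), blue(node2), closed(node2), flies(node2), large(node2), locked(node2), mammal(node2), metal(node2), open(node2), penguin(node2), ready(node2), signed(node2), small(node2), stale(node2), valid(node2), visible(node2)} — 18 facts.

18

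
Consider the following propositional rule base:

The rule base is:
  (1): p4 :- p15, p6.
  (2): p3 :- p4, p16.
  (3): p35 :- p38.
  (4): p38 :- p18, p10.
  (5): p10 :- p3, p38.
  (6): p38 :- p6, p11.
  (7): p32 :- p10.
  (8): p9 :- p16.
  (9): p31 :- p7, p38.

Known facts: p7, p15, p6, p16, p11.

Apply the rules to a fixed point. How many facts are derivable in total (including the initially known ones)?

Round 1 fires (1), (6), (8), giving p4, p38, p9.
Round 2 fires (2), (3), (9), giving p3, p35, p31.
Round 3 fires (5), giving p10.
Round 4 fires (7), giving p32.
Closure: {p10, p11, p15, p16, p3, p31, p32, p35, p38, p4, p6, p7, p9} — 13 facts.

13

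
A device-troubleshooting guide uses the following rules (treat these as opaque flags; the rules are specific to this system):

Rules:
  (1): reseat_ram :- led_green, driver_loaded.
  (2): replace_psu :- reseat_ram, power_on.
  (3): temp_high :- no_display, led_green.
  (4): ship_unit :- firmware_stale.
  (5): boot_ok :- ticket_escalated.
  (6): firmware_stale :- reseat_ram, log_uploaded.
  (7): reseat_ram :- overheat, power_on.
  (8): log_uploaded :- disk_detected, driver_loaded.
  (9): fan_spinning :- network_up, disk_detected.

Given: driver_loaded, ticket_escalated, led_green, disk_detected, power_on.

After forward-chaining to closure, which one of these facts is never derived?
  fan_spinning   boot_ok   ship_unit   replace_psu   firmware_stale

fan_spinning

Round 1: (1) [reseat_ram :- led_green, driver_loaded.]; (5) [boot_ok :- ticket_escalated.]; (8) [log_uploaded :- disk_detected, driver_loaded.]. New: reseat_ram, boot_ok, log_uploaded.
Round 2: (2) [replace_psu :- reseat_ram, power_on.]; (6) [firmware_stale :- reseat_ram, log_uploaded.]. New: replace_psu, firmware_stale.
Round 3: (4) [ship_unit :- firmware_stale.]. New: ship_unit.
Derived: boot_ok (round 1), firmware_stale (round 2), ship_unit (round 3), replace_psu (round 2). fan_spinning never appears in any round.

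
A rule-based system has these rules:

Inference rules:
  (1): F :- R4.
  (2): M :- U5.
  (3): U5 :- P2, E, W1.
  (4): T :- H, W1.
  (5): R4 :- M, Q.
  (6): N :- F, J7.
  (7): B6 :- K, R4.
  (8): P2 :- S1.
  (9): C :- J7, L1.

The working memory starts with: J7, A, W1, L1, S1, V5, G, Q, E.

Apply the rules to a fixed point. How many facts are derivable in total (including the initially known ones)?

Round 1: (8) [P2 :- S1.]; (9) [C :- J7, L1.]. Adds P2, C.
Round 2: (3) [U5 :- P2, E, W1.]. Adds U5.
Round 3: (2) [M :- U5.]. Adds M.
Round 4: (5) [R4 :- M, Q.]. Adds R4.
Round 5: (1) [F :- R4.]. Adds F.
Round 6: (6) [N :- F, J7.]. Adds N.
Closure: {A, C, E, F, G, J7, L1, M, N, P2, Q, R4, S1, U5, V5, W1} — 16 facts.

16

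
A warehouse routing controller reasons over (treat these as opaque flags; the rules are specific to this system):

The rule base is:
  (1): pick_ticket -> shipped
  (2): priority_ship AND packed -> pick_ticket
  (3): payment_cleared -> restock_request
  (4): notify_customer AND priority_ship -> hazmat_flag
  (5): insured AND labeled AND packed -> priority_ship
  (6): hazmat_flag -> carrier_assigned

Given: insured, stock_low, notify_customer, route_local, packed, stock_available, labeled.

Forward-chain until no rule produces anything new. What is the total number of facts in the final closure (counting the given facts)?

Round 1 — (5), derive priority_ship.
Round 2 — (2), (4), derive pick_ticket, hazmat_flag.
Round 3 — (1), (6), derive shipped, carrier_assigned.
Closure: {carrier_assigned, hazmat_flag, insured, labeled, notify_customer, packed, pick_ticket, priority_ship, route_local, shipped, stock_available, stock_low} — 12 facts.

12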